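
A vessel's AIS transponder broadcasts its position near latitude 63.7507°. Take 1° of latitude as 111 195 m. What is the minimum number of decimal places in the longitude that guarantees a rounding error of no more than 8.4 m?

4 decimal places

At 63.7507° one degree of longitude covers 111195 × cos 63.7507° ≈ 111195 × 0.4423 ≈ 49179.1 m.
N decimal places → at most half a unit in the last place, 0.5 × 10⁻ᴺ° = 49179.1/2 × 10⁻ᴺ m.
Setting 24589.5 × 10⁻ᴺ ≤ 8.4 gives 10ᴺ ≥ 2927, i.e. N ≥ 3.47.
At 3 places the error can reach 24.6 m, but 4 places keeps it to 2.46 m.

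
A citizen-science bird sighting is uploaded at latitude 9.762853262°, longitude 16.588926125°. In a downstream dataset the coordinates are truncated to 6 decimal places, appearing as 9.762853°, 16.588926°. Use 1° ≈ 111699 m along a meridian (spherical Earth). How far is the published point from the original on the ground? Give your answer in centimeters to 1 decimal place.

3.2 centimeters

The latitude changed by +0.000000262° and the longitude by +0.000000125°.
N–S: 0.000000262° × 111699 m/° = 0.0292651 m.
E–W at 9.76285°: 0.000000125° × 111699 × cos 9.76285° = 0.000000125 × 111699 × 0.9855 ≈ 0.0137602 m.
Hypotenuse of the two orthogonal shifts: √(0.0292651² + 0.0137602²) = 0.0323387 m.
That is 0.0323387 m = 3.2339 cm.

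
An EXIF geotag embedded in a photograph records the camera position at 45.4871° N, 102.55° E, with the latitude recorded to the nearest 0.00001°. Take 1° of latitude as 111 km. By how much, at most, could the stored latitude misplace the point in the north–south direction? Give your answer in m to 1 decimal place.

0.6 m

Rounding to 5 decimal places leaves the latitude within ±5e-06° of the true value.
So the N–S error is at most 5e-06 × 111000 = 0.555 m.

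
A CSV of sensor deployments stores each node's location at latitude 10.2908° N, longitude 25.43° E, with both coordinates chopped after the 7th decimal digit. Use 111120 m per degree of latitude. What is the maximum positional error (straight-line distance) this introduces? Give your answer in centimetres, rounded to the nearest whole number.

Truncating at 7 decimal places can drop up to a full unit in the last place, so each coordinate may be off by as much as 1e-07°.
Latitude error → 1e-07 × 111120 = 0.011112 m along the meridian.
E–W at 10.2908°: 1e-07° × 111120 × cos 10.2908° = 1e-07 × 111120 × 0.9839 ≈ 0.0109332 m.
Combining orthogonally: (0.011112² + 0.0109332²)^½ ≈ 0.0155889 m.
That is 0.0155889 m = 1.5589 cm.

2 centimetres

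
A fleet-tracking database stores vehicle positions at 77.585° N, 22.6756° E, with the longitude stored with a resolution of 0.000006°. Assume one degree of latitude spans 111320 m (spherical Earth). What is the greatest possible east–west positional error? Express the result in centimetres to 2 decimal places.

With a 0.000006° grid the true value lies within half a step, ±0.000006°/2 = ±3e-06°, of the stored one.
Parallels shrink by cos φ, so at 77.585° a degree of longitude is 111320 × 0.2150 ≈ 23932.8 m.
Maximum E–W displacement: 3e-06 × 23932.8 = 0.0717984 m.
That is 0.0717984 m = 7.1798 cm.

7.18 centimetres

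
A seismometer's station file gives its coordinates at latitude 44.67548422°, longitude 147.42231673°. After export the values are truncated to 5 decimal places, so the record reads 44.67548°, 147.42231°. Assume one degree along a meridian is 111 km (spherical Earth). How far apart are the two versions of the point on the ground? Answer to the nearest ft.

2 ft

The latitude changed by +0.00000422° and the longitude by +0.00000673°.
North–south shift: 0.00000422 × 111000 = 0.46842 m.
East–west at this latitude: 0.00000673° × 111000 × cos 44.6755° ≈ 0.00000673 × 78932.1 = 0.531213 m.
Distance: √(0.46842² + 0.531213²) ≈ 0.708241 m.
Converting: 0.708241 m × 3.2808 ft/m ≈ 2.3236 ft.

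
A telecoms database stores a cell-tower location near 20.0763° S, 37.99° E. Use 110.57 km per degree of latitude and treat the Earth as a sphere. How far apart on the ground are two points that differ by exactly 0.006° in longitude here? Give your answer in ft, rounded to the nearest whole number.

2044 ft

One degree of longitude here spans 110570 × cos 20.0763° = 110570 × 0.9392 ≈ 103851 m; 0.006° of that is 623.108 m.
In feet: 623.108 m ÷ 0.3048 ≈ 2044.3 ft.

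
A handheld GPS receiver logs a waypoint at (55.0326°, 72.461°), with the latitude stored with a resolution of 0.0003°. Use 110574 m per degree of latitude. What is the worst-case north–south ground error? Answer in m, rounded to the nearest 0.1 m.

With a 0.0003° grid the true value lies within half a step, ±0.0003°/2 = ±0.00015°, of the stored one.
Along the meridian that is 0.00015° × 110574 m/° = 16.5861 m.

16.6 m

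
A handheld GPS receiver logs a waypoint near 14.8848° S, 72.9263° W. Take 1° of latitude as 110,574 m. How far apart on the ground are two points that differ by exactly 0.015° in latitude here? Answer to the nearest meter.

1659 meters

Along a meridian 0.015° is 0.015 × 110574 = 1658.61 m.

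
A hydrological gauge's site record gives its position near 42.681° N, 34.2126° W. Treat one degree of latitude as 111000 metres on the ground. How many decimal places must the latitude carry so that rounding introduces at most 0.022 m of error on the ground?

One degree of latitude covers 111000 m.
Rounding to N decimal places gives at most 0.5 × 10⁻ᴺ degrees of error, i.e. 0.5 × 10⁻ᴺ × 111000 m.
Setting 55500 × 10⁻ᴺ ≤ 0.022 gives 10ᴺ ≥ 2.523e+06, i.e. N ≥ 6.40.
So 7 decimal places suffice (0.00555 m); 6 would allow up to 0.0555 m.

7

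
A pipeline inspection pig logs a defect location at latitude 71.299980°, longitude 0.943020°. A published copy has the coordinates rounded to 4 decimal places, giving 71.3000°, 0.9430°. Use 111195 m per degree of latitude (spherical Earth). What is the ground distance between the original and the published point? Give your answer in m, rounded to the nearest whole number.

2 m

Δlat = 71.299980 − 71.3000 = -0.000020°; Δlon = 0.943020 − 0.9430 = +0.000020°.
N–S: -0.000020° × 111195 m/° = -2.2239 m.
E–W at 71.3°: 0.000020° × 111195 × cos 71.3° = 0.000020 × 111195 × 0.3206 ≈ 0.713011 m.
Distance: √(2.2239² + 0.713011²) ≈ 2.3354 m.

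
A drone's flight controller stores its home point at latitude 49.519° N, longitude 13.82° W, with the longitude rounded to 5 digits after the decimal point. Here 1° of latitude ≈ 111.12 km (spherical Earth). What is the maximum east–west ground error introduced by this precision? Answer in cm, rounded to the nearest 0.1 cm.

Rounding to 5 decimal places leaves the longitude within ±5e-06° of the true value.
At latitude 49.519° a degree of longitude spans 111120 m × cos 49.519° = 111120 × 0.6492 ≈ 72138.6 m.
So at most 5e-06° × 72138.6 ≈ 0.360693 m east–west.
That is 0.360693 m = 36.069 cm.

36.1 cm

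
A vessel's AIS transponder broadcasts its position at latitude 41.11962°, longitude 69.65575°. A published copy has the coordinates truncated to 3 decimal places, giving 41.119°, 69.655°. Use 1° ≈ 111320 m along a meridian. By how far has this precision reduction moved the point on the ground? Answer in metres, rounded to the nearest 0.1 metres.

Δlat = 41.11962 − 41.119 = +0.00062°; Δlon = 69.65575 − 69.655 = +0.00075°.
N–S: 0.00062° × 111320 m/° = 69.0184 m.
E–W at 41.119°: 0.00075° × 111320 × cos 41.119° = 0.00075 × 111320 × 0.7533 ≈ 62.8968 m.
Distance: √(69.0184² + 62.8968²) ≈ 93.3785 m.

93.4 metres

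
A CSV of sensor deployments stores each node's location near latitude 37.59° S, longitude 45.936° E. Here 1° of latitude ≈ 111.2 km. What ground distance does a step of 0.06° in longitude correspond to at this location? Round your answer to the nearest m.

At 37.59° a degree of longitude is 111200 × cos 37.59° ≈ 88114.4 m, so 0.06° corresponds to 5286.87 m.

5287 m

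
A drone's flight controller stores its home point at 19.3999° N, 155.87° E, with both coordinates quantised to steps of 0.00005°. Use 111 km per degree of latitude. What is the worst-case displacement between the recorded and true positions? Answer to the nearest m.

4 m

With a 0.00005° grid the true value lies within half a step, ±0.00005°/2 = ±2.5e-05°, of the stored one.
Latitude error → 2.5e-05 × 111000 = 2.775 m along the meridian.
E–W at 19.3999°: 2.5e-05° × 111000 × cos 19.3999° = 2.5e-05 × 111000 × 0.9432 ≈ 2.61744 m.
Worst case both components are at the extreme and orthogonal: √(2.775² + 2.61744²) ≈ 3.81466 m.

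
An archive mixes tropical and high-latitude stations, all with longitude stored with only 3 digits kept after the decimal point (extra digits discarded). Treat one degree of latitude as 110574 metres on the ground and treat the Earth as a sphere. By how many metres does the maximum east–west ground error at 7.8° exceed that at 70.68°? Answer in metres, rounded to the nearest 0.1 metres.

73.0 metres

Truncating at 3 decimal places can drop up to a full unit in the last place, so the longitude may be off by as much as 0.001°.
At 7.8°: 0.001° × 110574 × cos 7.8° = 0.001 × 110574 × 0.9907 ≈ 109.55 m.
At 70.68°: 0.001° × 110574 × cos 70.68° = 0.001 × 110574 × 0.3308 ≈ 36.583 m.
So the lower-latitude error exceeds the higher by 109.55 − 36.583 = 72.968 m.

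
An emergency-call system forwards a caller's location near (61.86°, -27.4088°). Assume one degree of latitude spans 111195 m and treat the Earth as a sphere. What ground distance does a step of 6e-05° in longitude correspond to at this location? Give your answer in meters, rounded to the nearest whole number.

At 61.86° a degree of longitude is 111195 × cos 61.86° ≈ 52442.6 m, so 6e-05° corresponds to 3.14656 m.

3 meters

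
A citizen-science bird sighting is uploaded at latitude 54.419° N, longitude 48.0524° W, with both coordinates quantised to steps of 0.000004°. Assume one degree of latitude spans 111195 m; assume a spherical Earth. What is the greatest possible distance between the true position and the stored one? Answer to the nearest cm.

With a 0.000004° grid the true value lies within half a step, ±0.000004°/2 = ±2e-06°, of the stored one.
North–south component: 2e-06° × 111195 = 0.22239 m.
E–W at 54.419°: 2e-06° × 111195 × cos 54.419° = 2e-06 × 111195 × 0.5819 ≈ 0.129398 m.
The two errors are perpendicular, so the maximum displacement is √(0.22239² + 0.129398²) ≈ 0.257296 m.
That is 0.257296 m = 25.73 cm.

26 cm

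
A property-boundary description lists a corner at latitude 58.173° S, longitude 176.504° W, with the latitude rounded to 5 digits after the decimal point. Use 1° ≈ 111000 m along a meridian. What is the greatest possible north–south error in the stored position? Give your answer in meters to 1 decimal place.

0.6 meters

Rounding to 5 decimal places leaves the latitude within ±5e-06° of the true value.
North–south distance: 5e-06° × 111000 m/° = 0.555 m.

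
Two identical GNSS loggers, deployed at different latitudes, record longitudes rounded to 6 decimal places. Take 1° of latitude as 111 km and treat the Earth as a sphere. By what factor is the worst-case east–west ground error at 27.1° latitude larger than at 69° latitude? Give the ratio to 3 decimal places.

Rounding to 6 decimal places leaves the longitude within ±5e-07° of the true value.
At 27.1°: 5e-07° × 111000 × cos 27.1° = 5e-07 × 111000 × 0.8902 ≈ 0.049407 m.
At 69°: 5e-07° × 111000 × cos 69° = 5e-07 × 111000 × 0.3584 ≈ 0.019889 m.
The ratio reduces to cos 27.1° / cos 69° = 0.8902/0.3584 ≈ 2.4841.

2.484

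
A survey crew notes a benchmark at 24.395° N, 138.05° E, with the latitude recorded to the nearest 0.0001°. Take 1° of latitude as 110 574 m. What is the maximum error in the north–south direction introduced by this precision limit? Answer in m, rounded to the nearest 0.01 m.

Rounding to 4 decimal places leaves the latitude within ±5e-05° of the true value.
North–south distance: 5e-05° × 110574 m/° = 5.5287 m.

5.53 m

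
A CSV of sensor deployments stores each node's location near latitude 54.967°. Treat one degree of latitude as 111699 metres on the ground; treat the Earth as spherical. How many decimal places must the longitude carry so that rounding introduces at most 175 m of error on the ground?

At 54.967° one degree of longitude covers 111699 × cos 54.967° ≈ 111699 × 0.5740 ≈ 64120.6 m.
N decimal places → at most half a unit in the last place, 0.5 × 10⁻ᴺ° = 64120.6/2 × 10⁻ᴺ m.
Setting 32060.3 × 10⁻ᴺ ≤ 175 gives 10ᴺ ≥ 183.2, i.e. N ≥ 2.26.
N = 2 would give 321 m (too coarse); N = 3 gives 32.1 m ≤ 175 m.

3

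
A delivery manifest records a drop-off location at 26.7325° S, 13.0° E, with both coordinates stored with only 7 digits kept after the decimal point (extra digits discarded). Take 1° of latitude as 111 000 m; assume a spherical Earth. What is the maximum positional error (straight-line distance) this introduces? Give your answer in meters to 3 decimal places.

0.015 meters

Truncating at 7 decimal places can drop up to a full unit in the last place, so each coordinate may be off by as much as 1e-07°.
North–south component: 1e-07° × 111000 = 0.0111 m.
Longitude error → 1e-07 × 111000 × cos 26.7325° = 1e-07 × 111000 × 0.8931 ≈ 0.00991359 m.
The two errors are perpendicular, so the maximum displacement is √(0.0111² + 0.00991359²) ≈ 0.0148825 m.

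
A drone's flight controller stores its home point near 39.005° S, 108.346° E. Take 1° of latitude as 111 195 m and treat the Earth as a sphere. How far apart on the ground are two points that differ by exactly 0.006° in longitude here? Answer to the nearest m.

0.006° of longitude at 39.005° is 0.006 × 111195 × cos 39.005° ≈ 0.006 × 86408.6 = 518.452 m.

518 m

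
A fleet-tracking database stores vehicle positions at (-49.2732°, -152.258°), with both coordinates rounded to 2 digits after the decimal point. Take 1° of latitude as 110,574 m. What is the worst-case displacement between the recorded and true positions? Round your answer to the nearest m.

660 m

Rounding to 2 decimal places leaves each coordinate within ±0.005° of the true value.
N–S: 0.005° × 110574 m/° = 552.87 m.
East–west component at 49.2732°: 0.005° × 110574 × cos 49.2732° ≈ 0.005 × 72144.3 ≈ 360.722 m.
Worst case both components are at the extreme and orthogonal: √(552.87² + 360.722²) ≈ 660.14 m.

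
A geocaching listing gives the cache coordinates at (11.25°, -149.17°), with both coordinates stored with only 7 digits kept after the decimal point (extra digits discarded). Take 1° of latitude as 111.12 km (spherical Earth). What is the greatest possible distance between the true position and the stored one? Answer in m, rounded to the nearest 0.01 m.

0.02 m

Truncating at 7 decimal places can drop up to a full unit in the last place, so each coordinate may be off by as much as 1e-07°.
Latitude error → 1e-07 × 111120 = 0.011112 m along the meridian.
East–west component at 11.25°: 1e-07° × 111120 × cos 11.25° ≈ 1e-07 × 108985 ≈ 0.0108985 m.
Combining orthogonally: (0.011112² + 0.0108985²)^½ ≈ 0.0155645 m.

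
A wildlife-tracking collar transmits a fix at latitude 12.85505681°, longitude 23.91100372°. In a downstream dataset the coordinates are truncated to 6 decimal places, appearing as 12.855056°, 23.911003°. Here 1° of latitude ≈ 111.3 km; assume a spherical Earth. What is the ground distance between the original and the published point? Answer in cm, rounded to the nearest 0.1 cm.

The latitude changed by +0.00000081° and the longitude by +0.00000072°.
North–south shift: 0.00000081 × 111300 = 0.090153 m.
E–W at 12.8551°: 0.00000072° × 111300 × cos 12.8551° = 0.00000072 × 111300 × 0.9749 ≈ 0.0781275 m.
Hypotenuse of the two orthogonal shifts: √(0.090153² + 0.0781275²) = 0.119296 m.
That is 0.119296 m = 11.93 cm.

11.9 cm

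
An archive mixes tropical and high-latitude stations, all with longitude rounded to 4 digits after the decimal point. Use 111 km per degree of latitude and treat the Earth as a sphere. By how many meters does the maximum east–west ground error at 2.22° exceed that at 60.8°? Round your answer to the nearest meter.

Rounding to 4 decimal places leaves the longitude within ±5e-05° of the true value.
Error at 2.22° = 5e-05° × 111000 × cos 2.22° ≈ 5.55 × 0.9992 = 5.5458 m.
At 60.8°: 5e-05° × 111000 × cos 60.8° = 5e-05 × 111000 × 0.4879 ≈ 2.7076 m.
Difference: 5.5458 − 2.7076 = 2.8382 m.

3 meters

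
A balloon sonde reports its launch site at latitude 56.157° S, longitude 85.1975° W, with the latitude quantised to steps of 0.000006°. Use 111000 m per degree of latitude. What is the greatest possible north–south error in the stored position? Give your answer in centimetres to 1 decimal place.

33.3 centimetres

With a 0.000006° grid the true value lies within half a step, ±0.000006°/2 = ±3e-06°, of the stored one.
North–south distance: 3e-06° × 111000 m/° = 0.333 m.
That is 0.333 m = 33.3 cm.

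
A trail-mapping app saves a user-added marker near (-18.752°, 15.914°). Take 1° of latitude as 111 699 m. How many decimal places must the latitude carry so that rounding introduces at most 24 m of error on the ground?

4 decimal places

One degree of latitude covers 111699 m.
N decimal places → at most half a unit in the last place, 0.5 × 10⁻ᴺ° = 111699/2 × 10⁻ᴺ m.
Setting 55849.5 × 10⁻ᴺ ≤ 24 gives 10ᴺ ≥ 2327, i.e. N ≥ 3.37.
At 3 places the error can reach 55.8 m, but 4 places keeps it to 5.58 m.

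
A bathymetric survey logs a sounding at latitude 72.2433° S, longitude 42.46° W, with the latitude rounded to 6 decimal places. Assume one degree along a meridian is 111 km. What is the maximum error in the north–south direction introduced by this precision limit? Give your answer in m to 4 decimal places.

0.0555 m

Rounding to 6 decimal places leaves the latitude within ±5e-07° of the true value.
Along the meridian that is 5e-07° × 111000 m/° = 0.0555 m.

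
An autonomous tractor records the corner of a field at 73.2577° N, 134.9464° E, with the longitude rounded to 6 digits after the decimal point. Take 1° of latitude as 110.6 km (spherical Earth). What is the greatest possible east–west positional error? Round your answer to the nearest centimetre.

2 centimetres

Rounding to 6 decimal places leaves the longitude within ±5e-07° of the true value.
At latitude 73.2577° a degree of longitude spans 110600 m × cos 73.2577° = 110600 × 0.2881 ≈ 31860.3 m.
East–west error: 5e-07° × 31860.3 m/° ≈ 0.0159301 m.
That is 0.0159301 m = 1.593 cm.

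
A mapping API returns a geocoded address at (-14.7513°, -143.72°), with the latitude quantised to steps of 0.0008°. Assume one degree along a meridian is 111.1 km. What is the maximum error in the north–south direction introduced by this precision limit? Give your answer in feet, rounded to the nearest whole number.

With a 0.0008° grid the true value lies within half a step, ±0.0008°/2 = ±0.0004°, of the stored one.
Along the meridian that is 0.0004° × 111100 m/° = 44.44 m.
In feet: 44.44 m ÷ 0.3048 ≈ 145.8 ft.

146 feet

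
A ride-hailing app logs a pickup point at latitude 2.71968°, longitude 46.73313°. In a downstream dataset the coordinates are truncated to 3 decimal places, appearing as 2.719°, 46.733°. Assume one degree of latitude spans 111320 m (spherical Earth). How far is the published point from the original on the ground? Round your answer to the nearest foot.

Δlat = 2.71968 − 2.719 = +0.00068°; Δlon = 46.73313 − 46.733 = +0.00013°.
North–south shift: 0.00068 × 111320 = 75.6976 m.
E–W at 2.719°: 0.00013° × 111320 × cos 2.719° = 0.00013 × 111320 × 0.9989 ≈ 14.4553 m.
Hypotenuse of the two orthogonal shifts: √(75.6976² + 14.4553²) = 77.0654 m.
In feet: 77.0654 m ÷ 0.3048 ≈ 252.84 ft.

253 feet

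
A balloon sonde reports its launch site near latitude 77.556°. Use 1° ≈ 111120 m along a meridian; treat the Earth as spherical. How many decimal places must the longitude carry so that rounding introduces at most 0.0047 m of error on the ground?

7

At 77.556° one degree of longitude covers 111120 × cos 77.556° ≈ 111120 × 0.2155 ≈ 23944.7 m.
Rounding to N decimal places gives at most 0.5 × 10⁻ᴺ degrees of error, i.e. 0.5 × 10⁻ᴺ × 23944.7 m.
Setting 11972.4 × 10⁻ᴺ ≤ 0.0047 gives 10ᴺ ≥ 2.547e+06, i.e. N ≥ 6.41.
N = 6 would give 0.012 m (too coarse); N = 7 gives 0.0012 m ≤ 0.0047 m.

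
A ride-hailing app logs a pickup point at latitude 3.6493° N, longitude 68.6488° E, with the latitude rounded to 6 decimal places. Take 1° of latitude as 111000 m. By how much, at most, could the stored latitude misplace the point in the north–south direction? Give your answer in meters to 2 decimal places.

0.06 meters

Rounding to 6 decimal places leaves the latitude within ±5e-07° of the true value.
Along the meridian that is 5e-07° × 111000 m/° = 0.0555 m.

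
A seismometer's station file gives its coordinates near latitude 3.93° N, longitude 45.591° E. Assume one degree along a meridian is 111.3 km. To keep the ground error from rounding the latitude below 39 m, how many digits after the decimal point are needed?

One degree of latitude covers 111300 m.
With N decimal places the half-ulp bound is 0.5·10⁻ᴺ°, or 0.5·10⁻ᴺ × 111300 m on the ground.
Need 0.5 × 111300 × 10⁻ᴺ ≤ 39 → 10⁻ᴺ ≤ 7.008e-04, so N ≥ 3.15.
N = 3 would give 55.6 m (too coarse); N = 4 gives 5.57 m ≤ 39 m.

4 decimal places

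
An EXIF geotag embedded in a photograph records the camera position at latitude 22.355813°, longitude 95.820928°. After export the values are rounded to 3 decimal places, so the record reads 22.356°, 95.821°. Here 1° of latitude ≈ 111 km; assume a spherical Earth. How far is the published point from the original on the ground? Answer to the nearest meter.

The latitude changed by -0.000187° and the longitude by -0.000072°.
N–S: -0.000187° × 111000 m/° = -20.757 m.
East–west at this latitude: -0.000072° × 111000 × cos 22.356° ≈ -0.000072 × 102657 = -7.39131 m.
Hypotenuse of the two orthogonal shifts: √(20.757² + 7.39131²) = 22.0337 m.

22 meters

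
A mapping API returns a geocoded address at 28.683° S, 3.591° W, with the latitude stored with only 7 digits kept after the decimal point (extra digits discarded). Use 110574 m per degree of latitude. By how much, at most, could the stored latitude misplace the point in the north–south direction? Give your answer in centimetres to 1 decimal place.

Truncating at 7 decimal places can drop up to a full unit in the last place, so the latitude may be off by as much as 1e-07°.
So the N–S error is at most 1e-07 × 110574 = 0.0110574 m.
That is 0.0110574 m = 1.1057 cm.

1.1 centimetres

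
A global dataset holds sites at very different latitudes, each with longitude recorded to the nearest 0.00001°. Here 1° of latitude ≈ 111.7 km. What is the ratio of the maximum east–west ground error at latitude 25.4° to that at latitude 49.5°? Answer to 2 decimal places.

1.39

Rounding to 5 decimal places leaves the longitude within ±5e-06° of the true value.
At 25.4°: 5e-06° × 111700 × cos 25.4° = 5e-06 × 111700 × 0.9033 ≈ 0.50451 m.
At 49.5°: 5e-06° × 111700 × cos 49.5° = 5e-06 × 111700 × 0.6494 ≈ 0.36272 m.
The ratio reduces to cos 25.4° / cos 49.5° = 0.9033/0.6494 ≈ 1.3909.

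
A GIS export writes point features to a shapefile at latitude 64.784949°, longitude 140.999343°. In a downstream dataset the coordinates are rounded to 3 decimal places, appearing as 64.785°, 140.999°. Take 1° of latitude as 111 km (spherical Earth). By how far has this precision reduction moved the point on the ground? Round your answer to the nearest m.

17 m

The latitude changed by -0.000051° and the longitude by +0.000343°.
N–S: -0.000051° × 111000 m/° = -5.661 m.
E–W at 64.785°: 0.000343° × 111000 × cos 64.785° = 0.000343 × 111000 × 0.4260 ≈ 16.2197 m.
Combined displacement = (5.661² + 16.2197²)^½ ≈ 17.1792 m.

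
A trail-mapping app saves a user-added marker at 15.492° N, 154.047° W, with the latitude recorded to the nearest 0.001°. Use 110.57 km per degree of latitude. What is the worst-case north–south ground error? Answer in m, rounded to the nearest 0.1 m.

55.3 m

Rounding to 3 decimal places leaves the latitude within ±0.0005° of the true value.
So the N–S error is at most 0.0005 × 110570 = 55.285 m.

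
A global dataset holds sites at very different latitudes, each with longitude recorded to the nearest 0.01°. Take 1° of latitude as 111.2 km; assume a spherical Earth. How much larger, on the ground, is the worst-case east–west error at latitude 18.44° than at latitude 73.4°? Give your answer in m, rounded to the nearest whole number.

369 m

Rounding to 2 decimal places leaves the longitude within ±0.005° of the true value.
At 18.44°: 0.005° × 111200 × cos 18.44° = 0.005 × 111200 × 0.9487 ≈ 527.45 m.
At 73.4°: 0.005° × 111200 × cos 73.4° = 0.005 × 111200 × 0.2857 ≈ 158.84 m.
So the lower-latitude error exceeds the higher by 527.45 − 158.84 = 368.61 m.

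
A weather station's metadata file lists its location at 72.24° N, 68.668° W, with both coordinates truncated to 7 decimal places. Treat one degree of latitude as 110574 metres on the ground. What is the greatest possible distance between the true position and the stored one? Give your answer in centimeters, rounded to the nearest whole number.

1 centimeters

Truncating at 7 decimal places can drop up to a full unit in the last place, so each coordinate may be off by as much as 1e-07°.
N–S: 1e-07° × 110574 m/° = 0.0110574 m.
E–W at 72.24°: 1e-07° × 110574 × cos 72.24° = 1e-07 × 110574 × 0.3050 ≈ 0.00337284 m.
The two errors are perpendicular, so the maximum displacement is √(0.0110574² + 0.00337284²) ≈ 0.0115604 m.
That is 0.0115604 m = 1.156 cm.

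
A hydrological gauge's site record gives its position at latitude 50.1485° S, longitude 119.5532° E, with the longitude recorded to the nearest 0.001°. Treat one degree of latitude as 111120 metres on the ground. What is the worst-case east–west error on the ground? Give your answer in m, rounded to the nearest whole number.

36 m

Rounding to 3 decimal places leaves the longitude within ±0.0005° of the true value.
Parallels shrink by cos φ, so at 50.1485° a degree of longitude is 111120 × 0.6408 ≈ 71205.7 m.
Maximum E–W displacement: 0.0005 × 71205.7 = 35.6028 m.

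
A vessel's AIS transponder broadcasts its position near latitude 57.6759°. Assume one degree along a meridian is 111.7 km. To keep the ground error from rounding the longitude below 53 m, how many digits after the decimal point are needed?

At 57.6759° one degree of longitude covers 111700 × cos 57.6759° ≈ 111700 × 0.5347 ≈ 59726.9 m.
N decimal places → at most half a unit in the last place, 0.5 × 10⁻ᴺ° = 59726.9/2 × 10⁻ᴺ m.
Need 0.5 × 59726.9 × 10⁻ᴺ ≤ 53 → 10⁻ᴺ ≤ 1.775e-03, so N ≥ 2.75.
So 3 decimal places suffice (29.9 m); 2 would allow up to 299 m.

3 decimal places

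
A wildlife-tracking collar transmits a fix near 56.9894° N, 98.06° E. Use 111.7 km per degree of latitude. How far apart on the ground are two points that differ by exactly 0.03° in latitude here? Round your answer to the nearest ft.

Along a meridian 0.03° is 0.03 × 111700 = 3351 m.
In feet: 3351 m ÷ 0.3048 ≈ 10994 ft.

10994 ft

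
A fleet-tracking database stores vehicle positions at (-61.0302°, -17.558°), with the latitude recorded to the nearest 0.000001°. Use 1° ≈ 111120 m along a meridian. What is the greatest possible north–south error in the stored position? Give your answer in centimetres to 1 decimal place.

Rounding to 6 decimal places leaves the latitude within ±5e-07° of the true value.
So the N–S error is at most 5e-07 × 111120 = 0.05556 m.
That is 0.05556 m = 5.556 cm.

5.6 centimetres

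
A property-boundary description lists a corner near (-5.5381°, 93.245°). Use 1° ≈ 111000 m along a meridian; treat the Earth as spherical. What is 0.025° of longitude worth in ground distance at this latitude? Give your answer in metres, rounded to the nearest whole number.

At 5.5381° a degree of longitude is 111000 × cos 5.5381° ≈ 110482 m, so 0.025° corresponds to 2762.05 m.

2762 metres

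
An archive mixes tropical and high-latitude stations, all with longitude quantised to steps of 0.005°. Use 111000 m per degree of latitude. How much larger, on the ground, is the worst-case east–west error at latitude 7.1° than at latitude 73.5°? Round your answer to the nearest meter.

With a 0.005° grid the true value lies within half a step, ±0.005°/2 = ±0.0025°, of the stored one.
Error at 7.1° = 0.0025° × 111000 × cos 7.1° ≈ 277.5 × 0.9923 = 275.37 m.
At 73.5°: 0.0025° × 111000 × cos 73.5° = 0.0025 × 111000 × 0.2840 ≈ 78.814 m.
So the lower-latitude error exceeds the higher by 275.37 − 78.814 = 196.56 m.

197 meters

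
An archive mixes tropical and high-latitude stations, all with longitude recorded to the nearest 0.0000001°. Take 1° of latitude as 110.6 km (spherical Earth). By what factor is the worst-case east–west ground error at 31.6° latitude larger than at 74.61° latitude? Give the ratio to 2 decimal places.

3.21

Rounding to 7 decimal places leaves the longitude within ±5e-08° of the true value.
At 31.6°: 5e-08° × 110600 × cos 31.6° = 5e-08 × 110600 × 0.8517 ≈ 0.00471 m.
Error at 74.61° = 5e-08° × 110600 × cos 74.61° ≈ 0.00553 × 0.2654 = 0.0014676 m.
The ratio reduces to cos 31.6° / cos 74.61° = 0.8517/0.2654 ≈ 3.2094.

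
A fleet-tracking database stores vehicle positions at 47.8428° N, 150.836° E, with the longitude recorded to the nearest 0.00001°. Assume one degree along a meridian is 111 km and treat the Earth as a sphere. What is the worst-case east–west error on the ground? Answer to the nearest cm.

37 cm

Rounding to 5 decimal places leaves the longitude within ±5e-06° of the true value.
One degree of longitude at 47.8428° is 111000 × cos 47.8428° ≈ 111000 × 0.6712 = 74499.5 m.
Maximum E–W displacement: 5e-06 × 74499.5 = 0.372498 m.
That is 0.372498 m = 37.25 cm.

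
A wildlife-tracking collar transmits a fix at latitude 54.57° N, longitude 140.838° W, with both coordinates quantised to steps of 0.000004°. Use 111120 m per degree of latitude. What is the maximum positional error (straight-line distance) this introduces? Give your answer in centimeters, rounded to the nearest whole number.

26 centimeters

With a 0.000004° grid the true value lies within half a step, ±0.000004°/2 = ±2e-06°, of the stored one.
North–south component: 2e-06° × 111120 = 0.22224 m.
E–W at 54.57°: 2e-06° × 111120 × cos 54.57° = 2e-06 × 111120 × 0.5797 ≈ 0.128834 m.
Combining orthogonally: (0.22224² + 0.128834²)^½ ≈ 0.256883 m.
That is 0.256883 m = 25.688 cm.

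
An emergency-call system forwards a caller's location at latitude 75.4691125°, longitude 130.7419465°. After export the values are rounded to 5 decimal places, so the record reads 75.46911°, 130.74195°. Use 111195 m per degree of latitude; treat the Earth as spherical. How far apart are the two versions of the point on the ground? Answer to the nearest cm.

29 cm

Δlat = 75.4691125 − 75.46911 = +0.0000025°; Δlon = 130.7419465 − 130.74195 = -0.0000035°.
N–S: 0.0000025° × 111195 m/° = 0.277987 m.
E–W at 75.4691°: -0.0000035° × 111195 × cos 75.4691° = -0.0000035 × 111195 × 0.2509 ≈ -0.0976466 m.
Hypotenuse of the two orthogonal shifts: √(0.277987² + 0.0976466²) = 0.294639 m.
That is 0.294639 m = 29.464 cm.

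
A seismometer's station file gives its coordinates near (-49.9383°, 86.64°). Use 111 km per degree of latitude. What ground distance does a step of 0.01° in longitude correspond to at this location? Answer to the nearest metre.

714 metres

At 49.9383° a degree of longitude is 111000 × cos 49.9383° ≈ 71441 m, so 0.01° corresponds to 714.41 m.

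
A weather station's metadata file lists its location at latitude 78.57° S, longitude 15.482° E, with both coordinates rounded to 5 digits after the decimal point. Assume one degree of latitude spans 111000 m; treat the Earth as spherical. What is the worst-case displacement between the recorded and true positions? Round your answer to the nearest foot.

2 feet

Rounding to 5 decimal places leaves each coordinate within ±5e-06° of the true value.
Latitude error → 5e-06 × 111000 = 0.555 m along the meridian.
E–W at 78.57°: 5e-06° × 111000 × cos 78.57° = 5e-06 × 111000 × 0.1982 ≈ 0.109985 m.
Combining orthogonally: (0.555² + 0.109985²)^½ ≈ 0.565793 m.
In feet: 0.565793 m ÷ 0.3048 ≈ 1.8563 ft.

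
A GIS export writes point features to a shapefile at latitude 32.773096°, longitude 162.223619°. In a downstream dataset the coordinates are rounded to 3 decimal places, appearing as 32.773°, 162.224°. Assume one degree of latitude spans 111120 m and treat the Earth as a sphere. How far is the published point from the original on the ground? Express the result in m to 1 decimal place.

37.2 m

The latitude changed by +0.000096° and the longitude by -0.000381°.
North–south shift: 0.000096 × 111120 = 10.6675 m.
East–west at this latitude: -0.000381° × 111120 × cos 32.773° ≈ -0.000381 × 93432.1 = -35.5976 m.
Hypotenuse of the two orthogonal shifts: √(10.6675² + 35.5976²) = 37.1616 m.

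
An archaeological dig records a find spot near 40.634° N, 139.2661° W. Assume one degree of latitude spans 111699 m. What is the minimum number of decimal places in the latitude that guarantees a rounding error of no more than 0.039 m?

One degree of latitude covers 111699 m.
Rounding to N decimal places gives at most 0.5 × 10⁻ᴺ degrees of error, i.e. 0.5 × 10⁻ᴺ × 111699 m.
Need 0.5 × 111699 × 10⁻ᴺ ≤ 0.039 → 10⁻ᴺ ≤ 6.983e-07, so N ≥ 6.16.
So 7 decimal places suffice (0.00558 m); 6 would allow up to 0.0558 m.

7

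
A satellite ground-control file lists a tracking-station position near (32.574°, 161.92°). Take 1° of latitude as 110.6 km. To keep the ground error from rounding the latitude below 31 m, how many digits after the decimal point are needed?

One degree of latitude covers 110600 m.
N decimal places → at most half a unit in the last place, 0.5 × 10⁻ᴺ° = 110600/2 × 10⁻ᴺ m.
Setting 55300 × 10⁻ᴺ ≤ 31 gives 10ᴺ ≥ 1784, i.e. N ≥ 3.25.
N = 3 would give 55.3 m (too coarse); N = 4 gives 5.53 m ≤ 31 m.

4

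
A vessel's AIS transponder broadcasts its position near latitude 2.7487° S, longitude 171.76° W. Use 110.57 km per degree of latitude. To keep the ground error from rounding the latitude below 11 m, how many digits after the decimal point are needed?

4 decimal places

One degree of latitude covers 110570 m.
With N decimal places the half-ulp bound is 0.5·10⁻ᴺ°, or 0.5·10⁻ᴺ × 110570 m on the ground.
Need 0.5 × 110570 × 10⁻ᴺ ≤ 11 → 10⁻ᴺ ≤ 1.990e-04, so N ≥ 3.70.
At 3 places the error can reach 55.3 m, but 4 places keeps it to 5.53 m.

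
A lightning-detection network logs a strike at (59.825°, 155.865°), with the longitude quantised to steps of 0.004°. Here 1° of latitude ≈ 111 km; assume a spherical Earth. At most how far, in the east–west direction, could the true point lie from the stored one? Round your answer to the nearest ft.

366 ft

With a 0.004° grid the true value lies within half a step, ±0.004°/2 = ±0.002°, of the stored one.
Parallels shrink by cos φ, so at 59.825° a degree of longitude is 111000 × 0.5026 ≈ 55793.3 m.
East–west error: 0.002° × 55793.3 m/° ≈ 111.587 m.
Converting: 111.587 m × 3.2808 ft/m ≈ 366.1 ft.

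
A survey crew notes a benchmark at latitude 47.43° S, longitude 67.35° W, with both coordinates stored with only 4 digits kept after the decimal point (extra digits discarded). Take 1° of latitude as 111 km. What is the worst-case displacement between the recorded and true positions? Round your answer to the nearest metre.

Truncating at 4 decimal places can drop up to a full unit in the last place, so each coordinate may be off by as much as 0.0001°.
N–S: 0.0001° × 111000 m/° = 11.1 m.
East–west component at 47.43°: 0.0001° × 111000 × cos 47.43° ≈ 0.0001 × 75090.4 ≈ 7.50904 m.
The two errors are perpendicular, so the maximum displacement is √(11.1² + 7.50904²) ≈ 13.4013 m.

13 metres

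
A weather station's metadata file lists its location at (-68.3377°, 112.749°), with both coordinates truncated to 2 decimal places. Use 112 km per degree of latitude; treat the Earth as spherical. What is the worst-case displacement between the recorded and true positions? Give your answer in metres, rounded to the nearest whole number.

Truncating at 2 decimal places can drop up to a full unit in the last place, so each coordinate may be off by as much as 0.01°.
Latitude error → 0.01 × 112000 = 1120 m along the meridian.
East–west component at 68.3377°: 0.01° × 112000 × cos 68.3377° ≈ 0.01 × 41343.2 ≈ 413.432 m.
The two errors are perpendicular, so the maximum displacement is √(1120² + 413.432²) ≈ 1193.87 m.

1194 metres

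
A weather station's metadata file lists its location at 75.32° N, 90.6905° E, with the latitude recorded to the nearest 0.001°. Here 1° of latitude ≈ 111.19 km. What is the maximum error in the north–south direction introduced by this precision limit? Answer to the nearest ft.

182 ft

Rounding to 3 decimal places leaves the latitude within ±0.0005° of the true value.
So the N–S error is at most 0.0005 × 111190 = 55.595 m.
In feet: 55.595 m ÷ 0.3048 ≈ 182.4 ft.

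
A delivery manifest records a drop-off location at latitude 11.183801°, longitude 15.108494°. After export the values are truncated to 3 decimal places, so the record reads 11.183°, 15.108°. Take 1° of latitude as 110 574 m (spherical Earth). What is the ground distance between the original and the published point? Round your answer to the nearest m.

The latitude changed by +0.000801° and the longitude by +0.000494°.
N–S: 0.000801° × 110574 m/° = 88.5698 m.
East–west at this latitude: 0.000494° × 110574 × cos 11.183° ≈ 0.000494 × 108475 = 53.5864 m.
Combined displacement = (88.5698² + 53.5864²)^½ ≈ 103.519 m.

104 m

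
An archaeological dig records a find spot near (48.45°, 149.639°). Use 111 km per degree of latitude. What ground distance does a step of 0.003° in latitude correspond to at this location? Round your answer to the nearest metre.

333 metres

0.003° × 111000 m/° = 333 m.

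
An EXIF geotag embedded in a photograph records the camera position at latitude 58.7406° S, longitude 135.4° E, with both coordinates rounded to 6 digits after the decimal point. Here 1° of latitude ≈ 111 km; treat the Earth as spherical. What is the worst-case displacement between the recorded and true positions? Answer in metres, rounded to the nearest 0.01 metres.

Rounding to 6 decimal places leaves each coordinate within ±5e-07° of the true value.
Latitude error → 5e-07 × 111000 = 0.0555 m along the meridian.
Longitude error → 5e-07 × 111000 × cos 58.7406° = 5e-07 × 111000 × 0.5189 ≈ 0.0287997 m.
Combining orthogonally: (0.0555² + 0.0287997²)^½ ≈ 0.0625274 m.

0.06 metres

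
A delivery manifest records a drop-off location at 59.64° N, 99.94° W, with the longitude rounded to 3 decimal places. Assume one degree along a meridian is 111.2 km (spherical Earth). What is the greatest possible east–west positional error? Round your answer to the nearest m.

Rounding to 3 decimal places leaves the longitude within ±0.0005° of the true value.
One degree of longitude at 59.64° is 111200 × cos 59.64° ≈ 111200 × 0.5054 = 56204 m.
Maximum E–W displacement: 0.0005 × 56204 = 28.102 m.

28 m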